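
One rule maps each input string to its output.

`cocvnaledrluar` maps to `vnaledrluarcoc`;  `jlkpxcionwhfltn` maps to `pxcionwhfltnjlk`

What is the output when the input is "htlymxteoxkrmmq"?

Rule — move the first 3 characters to the end (rotate left by 3).
On "htlymxteoxkrmmq" that produces "ymxteoxkrmmqhtl".

ymxteoxkrmmqhtl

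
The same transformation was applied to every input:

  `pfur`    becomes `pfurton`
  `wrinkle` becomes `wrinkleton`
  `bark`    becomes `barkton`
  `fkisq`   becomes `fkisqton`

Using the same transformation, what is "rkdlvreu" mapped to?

What's happening: append "ton".
Applying that to "rkdlvreu" gives "rkdlvreuton".

rkdlvreuton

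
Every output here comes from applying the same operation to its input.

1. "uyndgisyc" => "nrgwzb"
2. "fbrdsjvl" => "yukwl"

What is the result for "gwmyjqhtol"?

Looking at the pairs, the operation is to delete the last 3 characters, then shift every letter 7 places backward in the alphabet (wrapping around).
"gwmyjqhtol" → "zpfrcja".
(Check on "uyndgisyc": → "uyndgi" → "nrgwzb" ✓)

zpfrcja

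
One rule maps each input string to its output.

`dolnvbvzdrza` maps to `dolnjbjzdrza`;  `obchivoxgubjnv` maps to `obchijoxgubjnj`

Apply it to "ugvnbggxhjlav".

ugjnbggxhjlaj

The rule is to replace every "v" with "j".
Doing the same to "ugvnbggxhjlav": "ugjnbggxhjlaj".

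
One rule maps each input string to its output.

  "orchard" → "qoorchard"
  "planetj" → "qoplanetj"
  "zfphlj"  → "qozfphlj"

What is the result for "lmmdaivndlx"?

qolmmdaivndlx

Rule — prepend "qo".
For "lmmdaivndlx" the result is "qolmmdaivndlx".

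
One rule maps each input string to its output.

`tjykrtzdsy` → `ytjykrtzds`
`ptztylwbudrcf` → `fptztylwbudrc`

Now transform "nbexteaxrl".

In each case the input is transformed by: move the last character to the front.
So "nbexteaxrl" becomes "lnbexteaxr".

lnbexteaxr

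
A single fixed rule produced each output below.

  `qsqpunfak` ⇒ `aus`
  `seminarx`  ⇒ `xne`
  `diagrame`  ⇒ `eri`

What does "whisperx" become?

In each case the input is transformed by: keep one character in every 3, starting at position 2 (positions 2nd, 5th, 8th, ...), then reverse the string.
Starting from "whisperx": after the first operation, "hpx"; after the second, "xph".

xph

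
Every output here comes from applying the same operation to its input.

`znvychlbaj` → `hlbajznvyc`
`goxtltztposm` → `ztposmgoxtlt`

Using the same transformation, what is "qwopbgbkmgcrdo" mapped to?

The transformation: swap the front and back halves of the string.
"qwopbgbkmgcrdo" → "kmgcrdoqwopbgb".

kmgcrdoqwopbgb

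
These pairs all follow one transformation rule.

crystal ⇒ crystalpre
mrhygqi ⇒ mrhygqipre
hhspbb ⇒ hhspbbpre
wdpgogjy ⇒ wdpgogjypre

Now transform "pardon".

Looking at the pairs, the operation is to append "pre".
For "pardon" the result is "pardonpre".

pardonpre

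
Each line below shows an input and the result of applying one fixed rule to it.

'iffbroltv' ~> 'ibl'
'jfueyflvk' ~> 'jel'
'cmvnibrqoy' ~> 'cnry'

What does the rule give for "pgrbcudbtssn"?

The rule is to keep one character in every 3, starting at position 1 (positions 1st, 4th, 7th, ...).
For "pgrbcudbtssn" the result is "pbds".

pbds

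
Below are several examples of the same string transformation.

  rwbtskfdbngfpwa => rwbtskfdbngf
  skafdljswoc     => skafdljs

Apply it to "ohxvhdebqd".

The pattern: delete the last 3 characters.
"ohxvhdebqd" → "ohxvhde".

ohxvhde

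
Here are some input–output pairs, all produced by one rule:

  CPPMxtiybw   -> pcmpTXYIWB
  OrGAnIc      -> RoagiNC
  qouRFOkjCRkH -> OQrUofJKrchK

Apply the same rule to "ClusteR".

LcSUETr

The rule is to swap each adjacent pair of characters (1↔2, 3↔4, ...), then flip the case of every letter.
Applying both steps to "ClusteR": "lCsuetR", then "LcSUETr".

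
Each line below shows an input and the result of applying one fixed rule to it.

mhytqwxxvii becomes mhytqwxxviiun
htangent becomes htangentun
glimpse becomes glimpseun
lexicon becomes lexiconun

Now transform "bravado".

bravadoun

Looking at the pairs, the operation is to append "un".
Applying that to "bravado" gives "bravadoun".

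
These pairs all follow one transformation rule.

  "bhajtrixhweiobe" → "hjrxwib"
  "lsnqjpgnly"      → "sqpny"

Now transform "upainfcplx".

pifpx

Looking at the pairs, the operation is to keep every other character starting from the second (positions 2nd, 4th, 6th, ...).
For "upainfcplx" the result is "pifpx".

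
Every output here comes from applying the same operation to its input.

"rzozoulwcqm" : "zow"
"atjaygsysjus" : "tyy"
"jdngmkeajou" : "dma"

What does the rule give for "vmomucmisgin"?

In each case the input is transformed by: delete the last 3 characters, then keep one character in every 3, starting at position 2 (positions 2nd, 5th, 8th, ...).
Applying both steps to "vmomucmisgin": "vmomucmis", then "mui".
(Check on "rzozoulwcqm": → "rzozoulw" → "zow" ✓)

mui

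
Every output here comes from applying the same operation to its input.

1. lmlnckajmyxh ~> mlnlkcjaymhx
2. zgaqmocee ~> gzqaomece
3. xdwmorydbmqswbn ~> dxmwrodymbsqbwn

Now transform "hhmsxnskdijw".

hhsmnxksidwj

The pattern: swap each adjacent pair of characters (1↔2, 3↔4, ...).
So "hhmsxnskdijw" becomes "hhsmnxksidwj".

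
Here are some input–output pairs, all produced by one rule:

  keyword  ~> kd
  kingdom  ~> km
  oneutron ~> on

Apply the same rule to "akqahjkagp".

Looking at the pairs, the operation is to take characters alternately from the front and the back (1st, last, 2nd, 2nd-last, ...), then keep only the first 2 characters.
"akqahjkagp" → "ap".

ap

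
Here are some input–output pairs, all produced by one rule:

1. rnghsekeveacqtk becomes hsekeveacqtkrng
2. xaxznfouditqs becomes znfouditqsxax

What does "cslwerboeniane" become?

werboenianecsl

The transformation: move the first 3 characters to the end (rotate left by 3).
Doing the same to "cslwerboeniane": "werboenianecsl".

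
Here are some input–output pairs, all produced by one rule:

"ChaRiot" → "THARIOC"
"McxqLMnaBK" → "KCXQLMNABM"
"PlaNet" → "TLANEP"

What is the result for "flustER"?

The pattern: swap the first and last characters, then convert every letter to uppercase.
For "flustER", step one produces "RlustEf"; step two turns that into "RLUSTEF".

RLUSTEF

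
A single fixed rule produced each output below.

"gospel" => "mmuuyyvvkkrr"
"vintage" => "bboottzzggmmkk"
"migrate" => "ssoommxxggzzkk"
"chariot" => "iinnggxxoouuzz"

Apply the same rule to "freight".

The rule is to shift every letter 6 places forward in the alphabet (wrapping around), then double every character.
For "freight", step one produces "lxkomnz"; step two turns that into "llxxkkoommnnzz".

llxxkkoommnnzz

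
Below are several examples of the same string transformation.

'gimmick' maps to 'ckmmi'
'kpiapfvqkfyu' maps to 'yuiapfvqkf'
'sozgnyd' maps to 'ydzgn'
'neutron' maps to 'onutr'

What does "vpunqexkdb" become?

The transformation: delete the first 2 characters, then move the last 2 characters to the front (rotate right by 2).
For "vpunqexkdb", step one produces "unqexkdb"; step two turns that into "dbunqexk".

dbunqexk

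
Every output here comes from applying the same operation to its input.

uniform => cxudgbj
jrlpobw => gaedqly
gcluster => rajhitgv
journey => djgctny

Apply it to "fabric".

The pattern: move the first character to the end, then shift every letter 11 places backward in the alphabet (wrapping around).
So "fabric" becomes "pqgxru".

pqgxru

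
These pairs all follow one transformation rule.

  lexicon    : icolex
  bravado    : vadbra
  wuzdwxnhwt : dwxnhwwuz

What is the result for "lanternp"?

Each output is the input with this applied: delete the last character, then move the first 3 characters to the end (rotate left by 3).
On "lanternp": the first step gives "lantern", and the second then gives "ternlan".

ternlan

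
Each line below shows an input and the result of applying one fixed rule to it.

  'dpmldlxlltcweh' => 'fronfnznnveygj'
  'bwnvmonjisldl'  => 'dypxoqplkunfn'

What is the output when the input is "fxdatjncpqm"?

The pattern: shift every letter 2 places forward in the alphabet (wrapping around).
Applying that to "fxdatjncpqm" gives "hzfcvlperso".

hzfcvlperso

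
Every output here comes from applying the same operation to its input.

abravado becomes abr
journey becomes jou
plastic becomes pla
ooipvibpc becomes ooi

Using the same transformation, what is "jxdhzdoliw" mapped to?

Each output is the input with this applied: keep only the first 3 characters.
"jxdhzdoliw" → "jxd".

jxd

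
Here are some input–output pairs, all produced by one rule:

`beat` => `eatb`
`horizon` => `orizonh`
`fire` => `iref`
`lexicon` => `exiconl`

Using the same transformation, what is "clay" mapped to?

layc

The rule is to move the first character to the end.
So "clay" becomes "layc".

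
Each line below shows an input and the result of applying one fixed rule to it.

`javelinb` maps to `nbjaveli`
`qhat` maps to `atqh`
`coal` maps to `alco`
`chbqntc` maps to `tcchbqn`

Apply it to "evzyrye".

In each case the input is transformed by: move the last 2 characters to the front (rotate right by 2).
On "evzyrye" that produces "yeevzyr".

yeevzyr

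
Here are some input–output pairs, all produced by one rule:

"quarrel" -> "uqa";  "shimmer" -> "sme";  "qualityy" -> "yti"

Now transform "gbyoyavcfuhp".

Rule — sort the characters into reverse alphabetical order, then keep one character in every 3, starting at position 1 (positions 1st, 4th, 7th, ...).
For "gbyoyavcfuhp", step one produces "yyvupohgfcba"; step two turns that into "yuhc".

yuhc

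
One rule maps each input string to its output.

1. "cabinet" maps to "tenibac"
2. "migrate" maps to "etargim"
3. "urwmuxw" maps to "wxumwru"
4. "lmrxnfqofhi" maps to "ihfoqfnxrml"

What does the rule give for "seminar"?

ranimes

The transformation: reverse the string.
Doing the same to "seminar": "ranimes".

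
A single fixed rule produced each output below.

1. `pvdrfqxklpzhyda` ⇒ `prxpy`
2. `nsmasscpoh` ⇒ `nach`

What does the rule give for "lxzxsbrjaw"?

lxrw

What's happening: keep one character in every 3, starting at position 1 (positions 1st, 4th, 7th, ...).
Applying that to "lxzxsbrjaw" gives "lxrw".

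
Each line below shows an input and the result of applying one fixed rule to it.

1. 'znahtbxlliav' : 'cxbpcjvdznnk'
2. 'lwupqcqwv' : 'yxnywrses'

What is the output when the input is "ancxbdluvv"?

xxcpezdfnw

The transformation: shift every letter 2 places forward in the alphabet (wrapping around), then move the last 2 characters to the front (rotate right by 2).
Starting from "ancxbdluvv": after the first operation, "cpezdfnwxx"; after the second, "xxcpezdfnw".
(Check on "lwupqcqwv": → "nywrsesyx" → "yxnywrses" ✓)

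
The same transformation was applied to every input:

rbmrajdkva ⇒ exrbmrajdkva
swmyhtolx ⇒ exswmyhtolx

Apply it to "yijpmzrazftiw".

Rule — prepend "ex".
So "yijpmzrazftiw" becomes "exyijpmzrazftiw".

exyijpmzrazftiw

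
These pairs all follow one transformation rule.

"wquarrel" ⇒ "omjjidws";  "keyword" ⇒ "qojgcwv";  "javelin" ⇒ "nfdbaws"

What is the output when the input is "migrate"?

ljeayws

In each case the input is transformed by: sort the characters into reverse alphabetical order, then shift every letter 8 places backward in the alphabet (wrapping around).
"migrate" → "trmigea" → "ljeayws".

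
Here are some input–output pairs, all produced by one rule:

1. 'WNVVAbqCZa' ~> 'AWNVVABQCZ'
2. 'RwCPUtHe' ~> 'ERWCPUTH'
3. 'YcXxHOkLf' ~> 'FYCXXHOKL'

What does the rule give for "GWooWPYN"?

Looking at the pairs, the operation is to move the last character to the front, then convert every letter to uppercase.
"GWooWPYN" → "NGWOOWPY".

NGWOOWPY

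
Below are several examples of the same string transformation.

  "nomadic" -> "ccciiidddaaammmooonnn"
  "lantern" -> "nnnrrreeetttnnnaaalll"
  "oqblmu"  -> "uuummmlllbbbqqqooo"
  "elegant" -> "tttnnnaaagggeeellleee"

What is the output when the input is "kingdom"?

mmmooodddgggnnniiikkk

The rule is to repeat every character 3 times, then reverse the string.
On "kingdom": the first step gives "kkkiiinnngggdddooommm", and the second then gives "mmmooodddgggnnniiikkk".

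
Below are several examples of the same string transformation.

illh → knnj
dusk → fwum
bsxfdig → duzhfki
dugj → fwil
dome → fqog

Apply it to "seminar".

ugokpct

What's happening: shift every letter 2 places forward in the alphabet (wrapping around).
For "seminar" the result is "ugokpct".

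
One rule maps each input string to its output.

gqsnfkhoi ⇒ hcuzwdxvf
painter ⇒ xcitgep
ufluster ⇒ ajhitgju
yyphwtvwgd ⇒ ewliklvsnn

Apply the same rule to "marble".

The transformation: move the first 2 characters to the end (rotate left by 2), then shift every letter 11 places backward in the alphabet (wrapping around).
"marble" → "rblema" → "gqatbp".
(Check on "gqsnfkhoi": → "snfkhoigq" → "hcuzwdxvf" ✓)

gqatbp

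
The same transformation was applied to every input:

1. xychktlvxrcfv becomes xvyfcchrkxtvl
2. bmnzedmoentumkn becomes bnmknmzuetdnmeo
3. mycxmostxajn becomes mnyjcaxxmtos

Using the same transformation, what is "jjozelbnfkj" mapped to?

jjjkofznebl

In each case the input is transformed by: take characters alternately from the front and the back (1st, last, 2nd, 2nd-last, ...).
"jjozelbnfkj" → "jjjkofznebl".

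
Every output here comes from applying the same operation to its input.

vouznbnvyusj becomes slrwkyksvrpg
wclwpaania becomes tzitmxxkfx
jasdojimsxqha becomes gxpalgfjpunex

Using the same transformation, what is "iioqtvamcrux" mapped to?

Each output is the input with this applied: shift every letter 3 places backward in the alphabet (wrapping around).
On "iioqtvamcrux" that produces "fflnqsxjzoru".

fflnqsxjzoru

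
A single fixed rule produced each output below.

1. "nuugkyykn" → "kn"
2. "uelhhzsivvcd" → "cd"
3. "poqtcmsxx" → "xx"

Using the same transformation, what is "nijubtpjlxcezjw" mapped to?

Each output is the input with this applied: keep only the last 2 characters.
For "nijubtpjlxcezjw" the result is "jw".

jw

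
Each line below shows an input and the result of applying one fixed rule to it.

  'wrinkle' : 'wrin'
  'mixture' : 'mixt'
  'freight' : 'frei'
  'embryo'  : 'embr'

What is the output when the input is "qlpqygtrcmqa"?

The pattern: keep only the first 4 characters.
Applying that to "qlpqygtrcmqa" gives "qlpq".

qlpq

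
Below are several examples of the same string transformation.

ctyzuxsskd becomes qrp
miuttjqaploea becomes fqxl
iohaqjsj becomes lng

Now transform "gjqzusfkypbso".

grhy

In each case the input is transformed by: keep one character in every 3, starting at position 2 (positions 2nd, 5th, 8th, ...), then shift every letter 3 places backward in the alphabet (wrapping around).
Applying both steps to "gjqzusfkypbso": "jukb", then "grhy".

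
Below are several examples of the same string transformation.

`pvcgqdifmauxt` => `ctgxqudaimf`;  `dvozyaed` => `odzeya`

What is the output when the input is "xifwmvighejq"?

fqwjmevhig

What's happening: delete the first 2 characters, then take characters alternately from the front and the back (1st, last, 2nd, 2nd-last, ...).
Applying both steps to "xifwmvighejq": "fwmvighejq", then "fqwjmevhig".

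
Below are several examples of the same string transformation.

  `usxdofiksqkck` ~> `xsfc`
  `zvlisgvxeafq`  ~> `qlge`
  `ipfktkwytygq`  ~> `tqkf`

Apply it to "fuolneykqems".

sqoe

In each case the input is transformed by: keep one character in every 3, starting at position 3 (positions 3rd, 6th, 9th, ...), then sort the characters into reverse alphabetical order.
"fuolneykqems" → "oeqs" → "sqoe".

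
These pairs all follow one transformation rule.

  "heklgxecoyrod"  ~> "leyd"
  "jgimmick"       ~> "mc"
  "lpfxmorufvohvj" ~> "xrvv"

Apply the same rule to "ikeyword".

yr

In each case the input is transformed by: keep one character in every 3, starting at position 1 (positions 1st, 4th, 7th, ...), then delete the first character.
"ikeyword" → "iyr" → "yr".
(Check on "heklgxecoyrod": → "hleyd" → "leyd" ✓)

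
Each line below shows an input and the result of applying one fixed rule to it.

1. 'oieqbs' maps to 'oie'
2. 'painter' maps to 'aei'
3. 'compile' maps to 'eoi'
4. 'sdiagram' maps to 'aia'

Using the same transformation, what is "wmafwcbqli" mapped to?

ia

Looking at the pairs, the operation is to take characters alternately from the front and the back (1st, last, 2nd, 2nd-last, ...), then keep only the vowels.
"wmafwcbqli" → "wimlaqfbwc" → "ia".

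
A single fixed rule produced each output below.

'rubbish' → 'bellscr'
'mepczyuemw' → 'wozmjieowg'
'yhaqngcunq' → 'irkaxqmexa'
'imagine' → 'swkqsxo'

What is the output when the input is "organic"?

ybqkxsm

What's happening: shift every letter 10 places forward in the alphabet (wrapping around).
On "organic" that produces "ybqkxsm".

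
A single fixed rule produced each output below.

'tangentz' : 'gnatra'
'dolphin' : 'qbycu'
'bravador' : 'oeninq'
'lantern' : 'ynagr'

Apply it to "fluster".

Rule — shift every letter 13 places forward in the alphabet (wrapping around) — i.e. ROT13, then delete the last 2 characters.
Working it through for "fluster": intermediate "syhfgre", final "syhfg".

syhfg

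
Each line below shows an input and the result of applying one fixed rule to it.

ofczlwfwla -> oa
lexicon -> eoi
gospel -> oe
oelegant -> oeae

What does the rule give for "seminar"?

In each case the input is transformed by: take characters alternately from the front and the back (1st, last, 2nd, 2nd-last, ...), then keep only the vowels.
On "seminar": the first step gives "sreamni", and the second then gives "eai".

eai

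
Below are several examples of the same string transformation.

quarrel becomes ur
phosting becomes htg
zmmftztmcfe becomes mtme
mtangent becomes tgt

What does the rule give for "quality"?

Rule — keep one character in every 3, starting at position 2 (positions 2nd, 5th, 8th, ...).
On "quality" that produces "ui".

ui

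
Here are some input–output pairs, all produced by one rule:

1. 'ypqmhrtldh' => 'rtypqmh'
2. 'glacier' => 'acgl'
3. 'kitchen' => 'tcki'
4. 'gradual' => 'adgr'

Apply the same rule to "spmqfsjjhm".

sjspmqf

What's happening: delete the last 3 characters, then move the last 2 characters to the front (rotate right by 2).
On "spmqfsjjhm": the first step gives "spmqfsj", and the second then gives "sjspmqf".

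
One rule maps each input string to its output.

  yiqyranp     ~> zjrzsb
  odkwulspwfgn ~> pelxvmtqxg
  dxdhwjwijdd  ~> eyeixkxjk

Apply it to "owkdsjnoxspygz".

Rule — delete the last 2 characters, then shift every letter 1 place forward in the alphabet (wrapping around).
For "owkdsjnoxspygz", step one produces "owkdsjnoxspy"; step two turns that into "pxletkopytqz".
(Check on "odkwulspwfgn": → "odkwulspwf" → "pelxvmtqxg" ✓)

pxletkopytqz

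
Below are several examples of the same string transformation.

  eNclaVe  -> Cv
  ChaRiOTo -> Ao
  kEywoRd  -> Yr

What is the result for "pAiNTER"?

Each output is the input with this applied: keep one character in every 3, starting at position 3 (positions 3rd, 6th, 9th, ...), then flip the case of every letter.
For "pAiNTER", step one produces "iE"; step two turns that into "Ie".

Ie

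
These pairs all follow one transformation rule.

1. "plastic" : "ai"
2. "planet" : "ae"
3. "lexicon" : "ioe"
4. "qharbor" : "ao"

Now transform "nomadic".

aio

Rule — move the first 2 characters to the end (rotate left by 2), then keep only the vowels.
Applying both steps to "nomadic": "madicno", then "aio".
(Check on "lexicon": → "xiconle" → "ioe" ✓)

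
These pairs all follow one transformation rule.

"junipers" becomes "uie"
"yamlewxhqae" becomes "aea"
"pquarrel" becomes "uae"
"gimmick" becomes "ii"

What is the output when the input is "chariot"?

aio

Rule — delete the last character, then keep only the vowels.
On "chariot": the first step gives "chario", and the second then gives "aio".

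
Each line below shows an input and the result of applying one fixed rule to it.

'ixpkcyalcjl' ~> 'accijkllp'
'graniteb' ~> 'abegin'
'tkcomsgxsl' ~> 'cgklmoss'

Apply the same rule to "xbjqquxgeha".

abeghjqqu

What's happening: sort the characters into alphabetical order, then delete the last 2 characters.
Starting from "xbjqquxgeha": after the first operation, "abeghjqquxx"; after the second, "abeghjqqu".
(Check on "graniteb": → "abeginrt" → "abegin" ✓)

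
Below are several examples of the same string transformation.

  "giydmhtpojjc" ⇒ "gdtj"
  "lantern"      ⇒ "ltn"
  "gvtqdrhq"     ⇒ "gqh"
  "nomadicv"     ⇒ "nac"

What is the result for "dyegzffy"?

dgf

In each case the input is transformed by: keep one character in every 3, starting at position 1 (positions 1st, 4th, 7th, ...).
So "dyegzffy" becomes "dgf".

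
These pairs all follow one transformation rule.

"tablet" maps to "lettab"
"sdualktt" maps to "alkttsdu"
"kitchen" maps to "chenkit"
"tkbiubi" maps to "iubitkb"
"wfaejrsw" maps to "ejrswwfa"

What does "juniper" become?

The pattern: move the first 3 characters to the end (rotate left by 3).
Doing the same to "juniper": "iperjun".

iperjun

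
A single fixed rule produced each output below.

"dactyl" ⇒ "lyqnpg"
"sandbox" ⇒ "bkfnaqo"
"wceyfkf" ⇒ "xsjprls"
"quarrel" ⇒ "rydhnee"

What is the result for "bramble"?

yroenzo

The rule is to shift every letter 13 places forward in the alphabet (wrapping around) — i.e. ROT13, then move the last 2 characters to the front (rotate right by 2).
So "bramble" becomes "yroenzo".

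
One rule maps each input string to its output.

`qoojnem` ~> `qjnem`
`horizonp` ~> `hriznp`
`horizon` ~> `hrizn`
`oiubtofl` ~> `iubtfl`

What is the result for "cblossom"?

cblssm

In each case the input is transformed by: remove every "o".
On "cblossom" that produces "cblssm".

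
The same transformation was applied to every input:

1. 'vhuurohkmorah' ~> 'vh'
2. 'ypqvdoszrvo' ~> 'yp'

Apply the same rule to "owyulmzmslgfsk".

ow

The rule is to keep only the first 2 characters.
For "owyulmzmslgfsk" the result is "ow".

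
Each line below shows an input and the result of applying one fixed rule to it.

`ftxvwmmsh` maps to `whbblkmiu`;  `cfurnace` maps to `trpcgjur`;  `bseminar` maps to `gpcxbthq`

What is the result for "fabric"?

In each case the input is transformed by: reverse the string, then shift every letter 11 places backward in the alphabet (wrapping around).
So "fabric" becomes "rxgqpu".

rxgqpu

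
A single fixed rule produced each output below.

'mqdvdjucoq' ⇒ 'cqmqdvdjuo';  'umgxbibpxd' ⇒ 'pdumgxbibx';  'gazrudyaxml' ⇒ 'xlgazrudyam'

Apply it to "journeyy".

eyjourny

Looking at the pairs, the operation is to move the last 2 characters to the front (rotate right by 2), then swap the first and last characters.
Working it through for "journeyy": intermediate "yyjourne", final "eyjourny".
(Check on "mqdvdjucoq": → "oqmqdvdjuc" → "cqmqdvdjuo" ✓)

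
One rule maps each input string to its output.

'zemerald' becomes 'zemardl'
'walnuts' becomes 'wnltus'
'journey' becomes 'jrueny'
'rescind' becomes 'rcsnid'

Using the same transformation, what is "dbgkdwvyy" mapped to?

The rule is to swap each adjacent pair of characters (1↔2, 3↔4, ...), then delete the first character.
Applying that to "dbgkdwvyy" gives "dkgwdyvy".
(Check on "walnuts": → "awnltus" → "wnltus" ✓)

dkgwdyvy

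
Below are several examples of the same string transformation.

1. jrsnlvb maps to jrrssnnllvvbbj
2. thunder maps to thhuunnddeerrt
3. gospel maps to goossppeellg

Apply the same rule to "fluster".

The transformation: double every character, then move the first character to the end.
On "fluster": the first step gives "fflluusstteerr", and the second then gives "flluusstteerrf".
(Check on "thunder": → "tthhuunnddeerr" → "thhuunnddeerrt" ✓)

flluusstteerrf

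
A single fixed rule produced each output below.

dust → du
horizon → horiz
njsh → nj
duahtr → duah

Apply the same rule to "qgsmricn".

qgsmri

What's happening: delete the last 2 characters.
Doing the same to "qgsmricn": "qgsmri".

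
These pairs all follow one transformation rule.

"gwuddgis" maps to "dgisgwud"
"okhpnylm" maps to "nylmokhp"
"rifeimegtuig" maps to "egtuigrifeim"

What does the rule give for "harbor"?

The rule is to swap the front and back halves of the string.
On "harbor" that produces "borhar".

borhar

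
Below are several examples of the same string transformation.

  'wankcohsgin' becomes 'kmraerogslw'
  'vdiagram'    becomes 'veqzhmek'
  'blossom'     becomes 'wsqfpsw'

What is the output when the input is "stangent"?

In each case the input is transformed by: move the last 3 characters to the front (rotate right by 3), then shift every letter 4 places forward in the alphabet (wrapping around).
Applying that to "stangent" gives "irxwxerk".

irxwxerk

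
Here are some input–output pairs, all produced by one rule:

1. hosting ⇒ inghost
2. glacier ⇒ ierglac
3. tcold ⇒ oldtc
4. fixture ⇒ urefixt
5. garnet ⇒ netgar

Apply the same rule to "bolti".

ltibo

Each output is the input with this applied: move the last 3 characters to the front (rotate right by 3).
For "bolti" the result is "ltibo".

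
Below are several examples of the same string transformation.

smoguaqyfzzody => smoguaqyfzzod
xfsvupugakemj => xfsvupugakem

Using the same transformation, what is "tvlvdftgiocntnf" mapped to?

tvlvdftgiocntn

The pattern: delete the last character.
On "tvlvdftgiocntnf" that produces "tvlvdftgiocntn".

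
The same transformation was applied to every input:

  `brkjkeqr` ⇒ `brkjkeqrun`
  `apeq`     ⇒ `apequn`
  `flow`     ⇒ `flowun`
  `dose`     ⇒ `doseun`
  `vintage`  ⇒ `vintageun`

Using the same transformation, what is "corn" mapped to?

Rule — append "un".
On "corn" that produces "cornun".

cornun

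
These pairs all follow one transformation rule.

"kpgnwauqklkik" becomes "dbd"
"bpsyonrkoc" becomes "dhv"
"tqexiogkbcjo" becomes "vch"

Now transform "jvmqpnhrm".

akf

Rule — shift every letter 7 places backward in the alphabet (wrapping around), then keep only the last 3 characters.
Applying both steps to "jvmqpnhrm": "cofjigakf", then "akf".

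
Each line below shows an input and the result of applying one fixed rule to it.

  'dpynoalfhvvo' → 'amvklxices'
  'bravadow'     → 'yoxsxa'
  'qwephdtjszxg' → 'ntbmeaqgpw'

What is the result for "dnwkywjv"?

akthvt

Looking at the pairs, the operation is to delete the last 2 characters, then shift every letter 3 places backward in the alphabet (wrapping around).
Doing the same to "dnwkywjv": "akthvt".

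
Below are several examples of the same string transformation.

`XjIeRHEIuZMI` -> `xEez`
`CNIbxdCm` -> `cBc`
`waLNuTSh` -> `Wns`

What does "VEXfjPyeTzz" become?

vFYZ

Rule — keep one character in every 3, starting at position 1 (positions 1st, 4th, 7th, ...), then flip the case of every letter.
"VEXfjPyeTzz" → "Vfyz" → "vFYZ".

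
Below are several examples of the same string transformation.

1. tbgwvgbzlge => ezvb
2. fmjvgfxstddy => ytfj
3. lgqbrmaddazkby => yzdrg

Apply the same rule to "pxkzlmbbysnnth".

Rule — reverse the string, then keep one character in every 3, starting at position 1 (positions 1st, 4th, 7th, ...).
On "pxkzlmbbysnnth": the first step gives "htnnsybbmlzkxp", and the second then gives "hnblx".
(Check on "lgqbrmaddazkby": → "ybkzaddamrbqgl" → "yzdrg" ✓)

hnblx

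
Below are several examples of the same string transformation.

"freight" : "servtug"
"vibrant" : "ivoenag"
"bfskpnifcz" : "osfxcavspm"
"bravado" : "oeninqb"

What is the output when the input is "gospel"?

The transformation: shift every letter 13 places forward in the alphabet (wrapping around) — i.e. ROT13.
Applying that to "gospel" gives "tbfcry".

tbfcry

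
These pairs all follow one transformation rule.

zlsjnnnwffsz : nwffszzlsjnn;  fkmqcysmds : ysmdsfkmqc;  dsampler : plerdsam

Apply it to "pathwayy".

wayypath

Rule — swap the front and back halves of the string.
So "pathwayy" becomes "wayypath".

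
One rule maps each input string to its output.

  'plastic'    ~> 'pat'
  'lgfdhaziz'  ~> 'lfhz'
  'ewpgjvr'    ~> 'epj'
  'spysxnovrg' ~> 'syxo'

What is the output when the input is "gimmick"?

The rule is to delete the last 2 characters, then keep every other character starting from the first (positions 1st, 3rd, 5th, ...).
Starting from "gimmick": after the first operation, "gimmi"; after the second, "gmi".
(Check on "ewpgjvr": → "ewpgj" → "epj" ✓)

gmi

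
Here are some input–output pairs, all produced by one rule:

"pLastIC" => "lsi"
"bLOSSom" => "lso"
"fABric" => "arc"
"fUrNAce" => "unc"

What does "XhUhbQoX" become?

What's happening: keep every other character starting from the second (positions 2nd, 4th, 6th, ...), then convert every letter to lowercase.
For "XhUhbQoX", step one produces "hhQX"; step two turns that into "hhqx".

hhqx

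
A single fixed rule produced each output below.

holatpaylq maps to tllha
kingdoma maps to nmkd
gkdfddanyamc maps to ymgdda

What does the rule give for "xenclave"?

The pattern: keep every other character starting from the first (positions 1st, 3rd, 5th, ...), then sort the characters into reverse alphabetical order.
Applying that to "xenclave" gives "xvnl".

xvnl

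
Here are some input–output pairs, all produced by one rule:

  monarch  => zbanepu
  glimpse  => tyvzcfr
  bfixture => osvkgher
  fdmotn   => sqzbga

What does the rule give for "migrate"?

zvtengr

Rule — shift every letter 13 places forward in the alphabet (wrapping around) — i.e. ROT13.
"migrate" → "zvtengr".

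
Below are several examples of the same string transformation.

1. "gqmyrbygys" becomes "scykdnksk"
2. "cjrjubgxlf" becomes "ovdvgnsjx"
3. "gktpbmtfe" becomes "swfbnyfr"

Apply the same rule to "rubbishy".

dgnnuet

The transformation: shift every letter 12 places forward in the alphabet (wrapping around), then delete the last character.
Applying both steps to "rubbishy": "dgnnuetk", then "dgnnuet".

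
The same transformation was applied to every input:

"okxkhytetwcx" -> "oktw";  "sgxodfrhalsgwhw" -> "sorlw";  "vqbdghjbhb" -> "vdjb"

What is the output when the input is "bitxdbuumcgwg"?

bxucg

In each case the input is transformed by: keep one character in every 3, starting at position 1 (positions 1st, 4th, 7th, ...).
So "bitxdbuumcgwg" becomes "bxucg".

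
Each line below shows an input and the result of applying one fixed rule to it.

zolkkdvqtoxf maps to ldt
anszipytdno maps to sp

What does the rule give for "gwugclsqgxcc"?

Each output is the input with this applied: delete the last 3 characters, then keep one character in every 3, starting at position 3 (positions 3rd, 6th, 9th, ...).
Working it through for "gwugclsqgxcc": intermediate "gwugclsqg", final "ulg".

ulg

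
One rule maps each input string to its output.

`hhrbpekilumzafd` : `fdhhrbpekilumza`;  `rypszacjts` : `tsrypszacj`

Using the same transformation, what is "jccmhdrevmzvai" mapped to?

The transformation: move the last 2 characters to the front (rotate right by 2).
On "jccmhdrevmzvai" that produces "aijccmhdrevmzv".

aijccmhdrevmzv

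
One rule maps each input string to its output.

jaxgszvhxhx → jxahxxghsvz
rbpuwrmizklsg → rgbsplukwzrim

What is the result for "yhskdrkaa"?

Looking at the pairs, the operation is to take characters alternately from the front and the back (1st, last, 2nd, 2nd-last, ...).
"yhskdrkaa" → "yahaskkrd".

yahaskkrd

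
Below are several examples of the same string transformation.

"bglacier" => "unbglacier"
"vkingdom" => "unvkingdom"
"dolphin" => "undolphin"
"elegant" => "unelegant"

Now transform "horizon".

The pattern: prepend "un".
"horizon" → "unhorizon".

unhorizon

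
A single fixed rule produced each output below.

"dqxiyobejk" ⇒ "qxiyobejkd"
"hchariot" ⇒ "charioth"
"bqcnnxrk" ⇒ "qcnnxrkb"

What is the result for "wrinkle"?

rinklew

Rule — move the first character to the end.
For "wrinkle" the result is "rinklew".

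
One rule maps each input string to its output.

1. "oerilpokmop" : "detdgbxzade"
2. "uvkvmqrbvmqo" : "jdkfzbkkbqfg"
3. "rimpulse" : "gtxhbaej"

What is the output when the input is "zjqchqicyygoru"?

ojygfdrvwnfnxr

Rule — shift every letter 11 places backward in the alphabet (wrapping around), then take characters alternately from the front and the back (1st, last, 2nd, 2nd-last, ...).
"zjqchqicyygoru" → "oyfrwfxrnnvdgj" → "ojygfdrvwnfnxr".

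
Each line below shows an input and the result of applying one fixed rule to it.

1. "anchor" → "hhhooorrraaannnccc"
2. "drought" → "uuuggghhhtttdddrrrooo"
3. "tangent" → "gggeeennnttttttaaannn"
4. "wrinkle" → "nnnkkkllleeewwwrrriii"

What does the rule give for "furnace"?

What's happening: move the first 3 characters to the end (rotate left by 3), then repeat every character 3 times.
Working it through for "furnace": intermediate "nacefur", final "nnnaaaccceeefffuuurrr".

nnnaaaccceeefffuuurrr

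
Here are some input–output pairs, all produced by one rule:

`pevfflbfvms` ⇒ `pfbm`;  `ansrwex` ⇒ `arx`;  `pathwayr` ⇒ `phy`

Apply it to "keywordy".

kwd

The rule is to keep one character in every 3, starting at position 1 (positions 1st, 4th, 7th, ...).
Applying that to "keywordy" gives "kwd".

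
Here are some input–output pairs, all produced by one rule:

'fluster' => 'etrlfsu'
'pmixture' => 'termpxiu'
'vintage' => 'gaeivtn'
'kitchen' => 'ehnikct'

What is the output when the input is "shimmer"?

emrhsmi

Each output is the input with this applied: swap each adjacent pair of characters (1↔2, 3↔4, ...), then move the last 3 characters to the front (rotate right by 3).
Starting from "shimmer": after the first operation, "hsmiemr"; after the second, "emrhsmi".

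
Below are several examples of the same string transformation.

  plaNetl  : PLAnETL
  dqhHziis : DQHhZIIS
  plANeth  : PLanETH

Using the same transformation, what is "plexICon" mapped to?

Each output is the input with this applied: flip the case of every letter.
Applying that to "plexICon" gives "PLEXicON".

PLEXicON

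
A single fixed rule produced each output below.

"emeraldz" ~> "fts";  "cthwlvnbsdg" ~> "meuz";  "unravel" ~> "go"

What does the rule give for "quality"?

nb

In each case the input is transformed by: keep one character in every 3, starting at position 2 (positions 2nd, 5th, 8th, ...), then shift every letter 7 places backward in the alphabet (wrapping around).
For "quality", step one produces "ui"; step two turns that into "nb".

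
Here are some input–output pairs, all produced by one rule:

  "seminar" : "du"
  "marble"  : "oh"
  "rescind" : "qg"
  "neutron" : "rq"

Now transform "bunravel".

ho

Looking at the pairs, the operation is to shift every letter 3 places forward in the alphabet (wrapping around), then keep only the last 2 characters.
Doing the same to "bunravel": "ho".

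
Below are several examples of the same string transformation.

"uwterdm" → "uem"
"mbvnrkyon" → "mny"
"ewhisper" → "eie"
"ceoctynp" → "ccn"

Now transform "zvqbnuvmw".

The rule is to keep one character in every 3, starting at position 1 (positions 1st, 4th, 7th, ...).
So "zvqbnuvmw" becomes "zbv".

zbv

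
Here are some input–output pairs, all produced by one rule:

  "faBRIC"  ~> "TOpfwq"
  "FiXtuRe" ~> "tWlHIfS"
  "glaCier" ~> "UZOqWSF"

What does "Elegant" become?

In each case the input is transformed by: shift every letter 12 places backward in the alphabet (wrapping around), then flip the case of every letter.
Working it through for "Elegant": intermediate "Szsuobh", final "sZSUOBH".

sZSUOBH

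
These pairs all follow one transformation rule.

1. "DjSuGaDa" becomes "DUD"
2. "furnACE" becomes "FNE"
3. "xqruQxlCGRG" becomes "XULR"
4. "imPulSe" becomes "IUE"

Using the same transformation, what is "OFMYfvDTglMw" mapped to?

OYDL

The pattern: keep one character in every 3, starting at position 1 (positions 1st, 4th, 7th, ...), then convert every letter to uppercase.
Applying both steps to "OFMYfvDTglMw": "OYDl", then "OYDL".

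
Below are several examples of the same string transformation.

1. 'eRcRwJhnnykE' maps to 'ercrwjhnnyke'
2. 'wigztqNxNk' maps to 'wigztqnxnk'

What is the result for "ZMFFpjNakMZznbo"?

Rule — convert every letter to lowercase.
Applying that to "ZMFFpjNakMZznbo" gives "zmffpjnakmzznbo".

zmffpjnakmzznbo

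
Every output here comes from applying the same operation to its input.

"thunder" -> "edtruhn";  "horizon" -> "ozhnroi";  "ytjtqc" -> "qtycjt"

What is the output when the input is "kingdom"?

Rule — move the last 3 characters to the front (rotate right by 3), then swap each adjacent pair of characters (1↔2, 3↔4, ...).
Working it through for "kingdom": intermediate "domking", final "odkmnig".

odkmnig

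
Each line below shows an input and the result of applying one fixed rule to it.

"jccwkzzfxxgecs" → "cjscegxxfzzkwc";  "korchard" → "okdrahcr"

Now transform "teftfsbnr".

The transformation: reverse the string, then move the last 2 characters to the front (rotate right by 2).
For "teftfsbnr" the result is "etrnbsftf".

etrnbsftf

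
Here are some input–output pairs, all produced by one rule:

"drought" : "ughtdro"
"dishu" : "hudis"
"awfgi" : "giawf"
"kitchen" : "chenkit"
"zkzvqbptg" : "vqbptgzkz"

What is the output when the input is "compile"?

The rule is to move the first 3 characters to the end (rotate left by 3).
So "compile" becomes "pilecom".

pilecom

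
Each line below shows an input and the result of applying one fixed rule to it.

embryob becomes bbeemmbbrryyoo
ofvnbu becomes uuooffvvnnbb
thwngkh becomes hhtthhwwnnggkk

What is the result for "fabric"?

Rule — move the last character to the front, then double every character.
Starting from "fabric": after the first operation, "cfabri"; after the second, "ccffaabbrrii".

ccffaabbrrii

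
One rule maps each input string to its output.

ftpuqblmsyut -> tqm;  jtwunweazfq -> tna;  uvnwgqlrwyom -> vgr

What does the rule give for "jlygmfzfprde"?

The transformation: delete the last 3 characters, then keep one character in every 3, starting at position 2 (positions 2nd, 5th, 8th, ...).
Applying both steps to "jlygmfzfprde": "jlygmfzfp", then "lmf".

lmf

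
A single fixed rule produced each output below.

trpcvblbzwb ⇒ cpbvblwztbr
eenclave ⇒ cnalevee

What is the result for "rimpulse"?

Rule — move the first 2 characters to the end (rotate left by 2), then swap each adjacent pair of characters (1↔2, 3↔4, ...).
Applying both steps to "rimpulse": "mpulseri", then "pmluesir".

pmluesir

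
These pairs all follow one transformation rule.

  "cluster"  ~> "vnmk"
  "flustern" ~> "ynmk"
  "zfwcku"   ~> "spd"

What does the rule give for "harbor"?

akh

What's happening: keep every other character starting from the first (positions 1st, 3rd, 5th, ...), then shift every letter 7 places backward in the alphabet (wrapping around).
Applying both steps to "harbor": "hro", then "akh".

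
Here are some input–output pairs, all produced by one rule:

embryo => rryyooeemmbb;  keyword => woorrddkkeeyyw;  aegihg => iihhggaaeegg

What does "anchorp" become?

Rule — double every character, then swap the front and back halves of the string.
Starting from "anchorp": after the first operation, "aanncchhoorrpp"; after the second, "hoorrppaanncch".

hoorrppaanncch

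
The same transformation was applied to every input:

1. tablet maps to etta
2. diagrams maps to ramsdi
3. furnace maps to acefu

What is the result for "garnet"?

The transformation: move the first 2 characters to the end (rotate left by 2), then delete the first 2 characters.
Doing the same to "garnet": "etga".

etga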